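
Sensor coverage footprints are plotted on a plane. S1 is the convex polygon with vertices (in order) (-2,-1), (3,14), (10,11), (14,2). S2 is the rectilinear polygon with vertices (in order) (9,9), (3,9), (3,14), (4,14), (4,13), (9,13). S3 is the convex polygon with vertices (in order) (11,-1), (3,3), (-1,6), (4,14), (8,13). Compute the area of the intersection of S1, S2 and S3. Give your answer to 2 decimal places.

20.19

The intersection is the polygon with vertices (4,13), (5.333,13), (8.27,11.742), (8.857,9), (3,9), (3,12.4), (3.789,13.662), (4,13.571).
By the shoelace formula its area is 20.19.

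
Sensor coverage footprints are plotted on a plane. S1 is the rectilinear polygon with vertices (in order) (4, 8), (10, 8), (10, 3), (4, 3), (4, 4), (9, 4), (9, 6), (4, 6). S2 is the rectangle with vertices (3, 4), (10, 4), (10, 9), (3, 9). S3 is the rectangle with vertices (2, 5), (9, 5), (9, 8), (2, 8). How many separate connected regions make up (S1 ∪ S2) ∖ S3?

(S1 ∪ S2) ∖ S3 is a single connected region.

1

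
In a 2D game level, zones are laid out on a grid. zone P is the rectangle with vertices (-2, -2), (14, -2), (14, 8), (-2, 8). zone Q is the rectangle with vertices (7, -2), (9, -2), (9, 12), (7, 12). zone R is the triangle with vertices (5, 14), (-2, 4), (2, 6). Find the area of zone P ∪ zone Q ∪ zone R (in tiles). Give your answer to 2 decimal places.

173.85

By inclusion–exclusion:
Individual areas: |zone P| = 160, |zone Q| = 28, |zone R| = 13.
|zone P∩zone Q|: x∈[7,9], y∈[-2,8] → 2·10 = 20.
|zone P∩zone R| = 7.15.
|zone Q∩zone R| = 0.
|zone P∩zone Q∩zone R| = 0.
|zone P ∪ zone Q ∪ zone R| = 201 − 27.15 + 0 = 173.85.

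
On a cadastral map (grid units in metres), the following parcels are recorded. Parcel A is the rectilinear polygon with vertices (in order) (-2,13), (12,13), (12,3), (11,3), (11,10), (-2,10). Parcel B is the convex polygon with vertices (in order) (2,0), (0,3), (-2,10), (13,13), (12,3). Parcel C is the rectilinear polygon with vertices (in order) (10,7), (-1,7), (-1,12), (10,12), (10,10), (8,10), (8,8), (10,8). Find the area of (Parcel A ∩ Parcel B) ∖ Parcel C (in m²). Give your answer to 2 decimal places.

|Parcel A ∩ Parcel B| = 26.6.
|(Parcel A ∩ Parcel B) ∩ Parcel C| = 13.9.
|(Parcel A ∩ Parcel B) ∖ Parcel C| = 26.6 − 13.9 = 12.70.

12.70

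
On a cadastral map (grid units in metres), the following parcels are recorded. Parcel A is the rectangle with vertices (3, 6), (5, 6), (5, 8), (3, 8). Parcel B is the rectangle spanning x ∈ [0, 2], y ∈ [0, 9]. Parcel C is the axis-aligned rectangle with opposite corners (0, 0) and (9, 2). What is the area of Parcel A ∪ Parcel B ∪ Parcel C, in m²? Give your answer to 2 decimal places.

36.00

By inclusion–exclusion:
Individual areas: |Parcel A| = 4, |Parcel B| = 18, |Parcel C| = 18.
|Parcel A∩Parcel B| = 0 (no overlap).
|Parcel A∩Parcel C| = 0 (no overlap).
|Parcel B∩Parcel C|: x∈[0,2], y∈[0,2] → 2·2 = 4.
|Parcel A∩Parcel B∩Parcel C| = 0.
|Parcel A ∪ Parcel B ∪ Parcel C| = 40 − 4 + 0 = 36.00.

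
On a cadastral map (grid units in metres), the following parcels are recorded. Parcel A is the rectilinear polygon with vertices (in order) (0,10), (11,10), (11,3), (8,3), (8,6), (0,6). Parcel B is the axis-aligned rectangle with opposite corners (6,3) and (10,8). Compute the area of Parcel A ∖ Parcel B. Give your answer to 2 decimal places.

|Parcel A| = 53, |Parcel A∩Parcel B| = 14.
|Parcel A ∖ Parcel B| = |Parcel A| − |Parcel A∩Parcel B| = 53 − 14 = 39.00.

39.00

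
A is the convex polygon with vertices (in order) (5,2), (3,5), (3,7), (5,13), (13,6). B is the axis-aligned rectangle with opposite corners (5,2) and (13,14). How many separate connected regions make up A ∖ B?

1

A ∖ B is a single connected region.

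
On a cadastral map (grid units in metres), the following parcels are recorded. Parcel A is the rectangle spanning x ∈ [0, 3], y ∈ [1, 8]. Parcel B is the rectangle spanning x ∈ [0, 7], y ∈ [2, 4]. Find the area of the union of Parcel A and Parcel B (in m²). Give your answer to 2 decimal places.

29.00

By inclusion–exclusion:
Individual areas: |Parcel A| = 21, |Parcel B| = 14.
|Parcel A∩Parcel B|: x∈[0,3], y∈[2,4] → 3·2 = 6.
|Parcel A ∪ Parcel B| = 35 − 6 = 29.00.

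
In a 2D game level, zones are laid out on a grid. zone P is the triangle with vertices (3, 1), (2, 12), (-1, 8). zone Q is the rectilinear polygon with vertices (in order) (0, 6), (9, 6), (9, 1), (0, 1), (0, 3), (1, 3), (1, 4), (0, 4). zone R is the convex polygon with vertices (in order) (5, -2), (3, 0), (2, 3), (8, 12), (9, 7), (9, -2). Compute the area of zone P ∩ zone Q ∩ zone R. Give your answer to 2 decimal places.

1.36

The intersection is the polygon with vertices (2.2,2.4), (2,3), (2.72,4.08), (3,1).
By the shoelace formula its area is 1.36.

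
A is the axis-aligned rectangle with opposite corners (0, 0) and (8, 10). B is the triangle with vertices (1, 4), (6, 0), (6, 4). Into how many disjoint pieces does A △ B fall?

1

A △ B is a single connected region.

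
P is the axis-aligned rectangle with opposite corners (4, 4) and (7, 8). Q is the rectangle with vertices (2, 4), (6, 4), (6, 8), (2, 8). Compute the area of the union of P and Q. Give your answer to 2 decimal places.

By inclusion–exclusion:
Individual areas: |P| = 12, |Q| = 16.
|P∩Q|: x∈[4,6], y∈[4,8] → 2·4 = 8.
|P ∪ Q| = 28 − 8 = 20.00.

20.00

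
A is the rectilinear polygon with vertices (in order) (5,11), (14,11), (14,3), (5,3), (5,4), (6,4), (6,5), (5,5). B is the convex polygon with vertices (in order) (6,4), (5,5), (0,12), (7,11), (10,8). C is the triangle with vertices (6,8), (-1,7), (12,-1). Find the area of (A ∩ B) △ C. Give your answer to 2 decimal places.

43.74

|A ∩ B| = 21.5.
|(A ∩ B) ∩ C| = 6.1286.
|(A ∩ B) △ C| = 21.5 + 34.5 − 12.2571 = 43.74.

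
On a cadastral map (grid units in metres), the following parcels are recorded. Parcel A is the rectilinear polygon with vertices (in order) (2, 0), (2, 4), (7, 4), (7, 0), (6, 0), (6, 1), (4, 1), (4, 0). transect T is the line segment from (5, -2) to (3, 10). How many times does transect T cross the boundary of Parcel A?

2

The segment meets the boundary at (4,4), (4.5,1).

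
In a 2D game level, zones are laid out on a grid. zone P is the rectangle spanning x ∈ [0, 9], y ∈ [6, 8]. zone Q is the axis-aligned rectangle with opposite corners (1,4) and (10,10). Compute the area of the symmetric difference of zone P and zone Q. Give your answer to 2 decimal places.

40.00

|zone P∩zone Q|: x∈[1,9], y∈[6,8] → 8·2 = 16.
|zone P △ zone Q| = |zone P| + |zone Q| − 2·|zone P∩zone Q| = 18 + 54 − 32 = 40.00.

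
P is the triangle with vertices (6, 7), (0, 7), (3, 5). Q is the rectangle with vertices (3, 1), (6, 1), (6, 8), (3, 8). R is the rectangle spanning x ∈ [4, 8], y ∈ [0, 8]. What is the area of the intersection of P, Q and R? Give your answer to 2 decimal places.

1.33

The intersection is the polygon with vertices (4,5.667), (4,7), (6,7).
By the shoelace formula its area is 1.33.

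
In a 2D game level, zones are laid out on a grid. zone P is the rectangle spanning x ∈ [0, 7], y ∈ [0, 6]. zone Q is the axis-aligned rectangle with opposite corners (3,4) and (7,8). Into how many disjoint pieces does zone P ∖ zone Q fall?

zone P ∖ zone Q is a single connected region.

1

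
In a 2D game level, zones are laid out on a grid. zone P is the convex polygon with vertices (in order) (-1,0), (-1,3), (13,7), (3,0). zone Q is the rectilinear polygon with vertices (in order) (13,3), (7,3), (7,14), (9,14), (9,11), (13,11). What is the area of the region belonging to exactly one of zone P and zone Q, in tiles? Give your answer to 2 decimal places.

|zone P| = 35, |zone Q| = 54, |zone P∩zone Q| = 7.4286.
|zone P △ zone Q| = |zone P| + |zone Q| − 2·|zone P∩zone Q| = 35 + 54 − 14.8571 = 74.14.

74.14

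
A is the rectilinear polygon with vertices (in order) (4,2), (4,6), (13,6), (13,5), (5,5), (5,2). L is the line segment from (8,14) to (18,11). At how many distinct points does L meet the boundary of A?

The segment lies entirely outside A and never meets its boundary.

0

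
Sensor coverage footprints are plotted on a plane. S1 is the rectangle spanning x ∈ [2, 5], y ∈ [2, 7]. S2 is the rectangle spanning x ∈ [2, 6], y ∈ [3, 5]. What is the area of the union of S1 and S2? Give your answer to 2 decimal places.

By inclusion–exclusion:
Individual areas: |S1| = 15, |S2| = 8.
|S1∩S2|: x∈[2,5], y∈[3,5] → 3·2 = 6.
|S1 ∪ S2| = 23 − 6 = 17.00.

17.00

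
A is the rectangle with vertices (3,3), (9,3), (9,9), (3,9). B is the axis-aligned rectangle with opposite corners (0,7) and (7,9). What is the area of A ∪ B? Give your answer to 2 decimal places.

By inclusion–exclusion:
Individual areas: |A| = 36, |B| = 14.
|A∩B|: x∈[3,7], y∈[7,9] → 4·2 = 8.
|A ∪ B| = 50 − 8 = 42.00.

42.00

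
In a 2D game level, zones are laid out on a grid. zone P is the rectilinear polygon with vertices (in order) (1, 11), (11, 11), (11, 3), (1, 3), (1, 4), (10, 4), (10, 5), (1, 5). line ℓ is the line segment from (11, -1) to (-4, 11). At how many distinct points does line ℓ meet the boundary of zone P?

The segment meets the boundary at (1,7), (4.75,4), (6,3), (3.5,5).

4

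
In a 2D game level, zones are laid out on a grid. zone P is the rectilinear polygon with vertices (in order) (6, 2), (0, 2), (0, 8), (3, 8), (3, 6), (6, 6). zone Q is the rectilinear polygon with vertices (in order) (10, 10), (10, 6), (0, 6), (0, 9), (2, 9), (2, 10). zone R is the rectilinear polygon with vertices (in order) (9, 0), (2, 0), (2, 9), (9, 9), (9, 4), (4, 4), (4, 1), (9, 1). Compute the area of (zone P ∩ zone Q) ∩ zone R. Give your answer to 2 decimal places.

2.00

|zone P ∩ zone Q| = 6.
|(zone P ∩ zone Q) ∩ zone R| = 2.00.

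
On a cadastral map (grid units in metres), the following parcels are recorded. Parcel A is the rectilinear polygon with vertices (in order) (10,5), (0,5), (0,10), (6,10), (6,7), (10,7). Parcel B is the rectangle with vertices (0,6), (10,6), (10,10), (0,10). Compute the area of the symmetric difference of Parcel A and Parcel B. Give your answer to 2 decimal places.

|Parcel A| = 38, |Parcel B| = 40, |Parcel A∩Parcel B| = 28.
|Parcel A △ Parcel B| = |Parcel A| + |Parcel B| − 2·|Parcel A∩Parcel B| = 38 + 40 − 56 = 22.00.

22.00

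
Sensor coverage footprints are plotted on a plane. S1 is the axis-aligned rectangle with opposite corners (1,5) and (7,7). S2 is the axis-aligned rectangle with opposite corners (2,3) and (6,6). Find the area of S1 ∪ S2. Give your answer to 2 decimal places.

By inclusion–exclusion:
Individual areas: |S1| = 12, |S2| = 12.
|S1∩S2|: x∈[2,6], y∈[5,6] → 4·1 = 4.
|S1 ∪ S2| = 24 − 4 = 20.00.

20.00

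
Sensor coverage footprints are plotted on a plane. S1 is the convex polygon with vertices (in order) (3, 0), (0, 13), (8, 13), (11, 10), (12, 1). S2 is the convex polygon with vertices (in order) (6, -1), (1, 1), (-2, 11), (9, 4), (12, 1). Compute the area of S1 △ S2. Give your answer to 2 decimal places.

98.65

|S1| = 120, |S2| = 72, |S1∩S2| = 46.6771.
|S1 △ S2| = |S1| + |S2| − 2·|S1∩S2| = 120 + 72 − 93.3542 = 98.65.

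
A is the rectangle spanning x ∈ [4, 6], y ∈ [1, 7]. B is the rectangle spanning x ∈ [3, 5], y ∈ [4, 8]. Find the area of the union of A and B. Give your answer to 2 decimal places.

17.00

By inclusion–exclusion:
Individual areas: |A| = 12, |B| = 8.
|A∩B|: x∈[4,5], y∈[4,7] → 1·3 = 3.
|A ∪ B| = 20 − 3 = 17.00.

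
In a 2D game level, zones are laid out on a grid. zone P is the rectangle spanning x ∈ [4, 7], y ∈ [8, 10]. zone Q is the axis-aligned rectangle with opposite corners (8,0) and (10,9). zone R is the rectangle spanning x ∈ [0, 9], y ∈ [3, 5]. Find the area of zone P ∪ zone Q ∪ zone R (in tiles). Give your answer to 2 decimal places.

By inclusion–exclusion:
Individual areas: |zone P| = 6, |zone Q| = 18, |zone R| = 18.
|zone P∩zone Q| = 0 (no overlap).
|zone P∩zone R| = 0 (no overlap).
|zone Q∩zone R|: x∈[8,9], y∈[3,5] → 1·2 = 2.
|zone P∩zone Q∩zone R| = 0.
|zone P ∪ zone Q ∪ zone R| = 42 − 2 + 0 = 40.00.

40.00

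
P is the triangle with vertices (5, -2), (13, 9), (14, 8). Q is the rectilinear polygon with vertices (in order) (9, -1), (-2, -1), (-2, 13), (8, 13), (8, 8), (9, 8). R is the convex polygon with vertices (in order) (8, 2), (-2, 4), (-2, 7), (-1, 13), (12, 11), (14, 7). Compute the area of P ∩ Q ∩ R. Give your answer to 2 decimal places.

The intersection is the polygon with vertices (9,2.833), (8,2), (7.921,2.016), (9,3.5).
By the shoelace formula its area is 0.40.

0.40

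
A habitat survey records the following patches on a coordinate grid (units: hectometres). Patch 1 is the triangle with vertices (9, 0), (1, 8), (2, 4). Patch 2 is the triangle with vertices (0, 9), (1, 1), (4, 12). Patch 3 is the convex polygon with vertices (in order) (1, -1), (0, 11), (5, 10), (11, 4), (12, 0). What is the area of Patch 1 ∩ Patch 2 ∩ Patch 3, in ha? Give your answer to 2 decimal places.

2.05

The intersection is the polygon with vertices (2.5,6.5), (1.913,4.348), (1,8).
By the shoelace formula its area is 2.05.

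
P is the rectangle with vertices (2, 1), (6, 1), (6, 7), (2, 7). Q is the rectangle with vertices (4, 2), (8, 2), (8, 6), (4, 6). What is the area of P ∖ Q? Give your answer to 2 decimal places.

|P∩Q|: x∈[4,6], y∈[2,6] → 2·4 = 8.
|P| = 24.
|P ∖ Q| = |P| − |P∩Q| = 24 − 8 = 16.00.

16.00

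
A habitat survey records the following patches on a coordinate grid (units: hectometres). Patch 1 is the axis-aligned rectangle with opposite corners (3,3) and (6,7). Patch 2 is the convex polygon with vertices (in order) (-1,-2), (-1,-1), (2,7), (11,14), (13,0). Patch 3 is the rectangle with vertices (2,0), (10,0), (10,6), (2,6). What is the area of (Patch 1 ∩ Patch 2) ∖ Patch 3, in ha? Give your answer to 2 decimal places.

3.00

|Patch 1 ∩ Patch 2| = 12.
|(Patch 1 ∩ Patch 2) ∩ Patch 3| = 9.
|(Patch 1 ∩ Patch 2) ∖ Patch 3| = 12 − 9 = 3.00.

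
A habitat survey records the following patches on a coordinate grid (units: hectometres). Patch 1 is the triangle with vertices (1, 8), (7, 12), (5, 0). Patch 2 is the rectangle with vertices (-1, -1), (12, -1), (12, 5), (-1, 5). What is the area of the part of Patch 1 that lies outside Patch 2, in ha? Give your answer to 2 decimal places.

|Patch 1| = 32, |Patch 1∩Patch 2| = 8.3333.
|Patch 1 ∖ Patch 2| = |Patch 1| − |Patch 1∩Patch 2| = 32 − 8.3333 = 23.67.

23.67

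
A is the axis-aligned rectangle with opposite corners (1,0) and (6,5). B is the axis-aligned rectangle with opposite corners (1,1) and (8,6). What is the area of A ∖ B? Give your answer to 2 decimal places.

|A∩B|: x∈[1,6], y∈[1,5] → 5·4 = 20.
|A| = 25.
|A ∖ B| = |A| − |A∩B| = 25 − 20 = 5.00.

5.00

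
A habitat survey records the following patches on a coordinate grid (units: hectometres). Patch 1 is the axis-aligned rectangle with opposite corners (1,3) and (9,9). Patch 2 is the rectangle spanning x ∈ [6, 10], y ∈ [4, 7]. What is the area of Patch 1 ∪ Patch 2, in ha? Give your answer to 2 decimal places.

By inclusion–exclusion:
Individual areas: |Patch 1| = 48, |Patch 2| = 12.
|Patch 1∩Patch 2|: x∈[6,9], y∈[4,7] → 3·3 = 9.
|Patch 1 ∪ Patch 2| = 60 − 9 = 51.00.

51.00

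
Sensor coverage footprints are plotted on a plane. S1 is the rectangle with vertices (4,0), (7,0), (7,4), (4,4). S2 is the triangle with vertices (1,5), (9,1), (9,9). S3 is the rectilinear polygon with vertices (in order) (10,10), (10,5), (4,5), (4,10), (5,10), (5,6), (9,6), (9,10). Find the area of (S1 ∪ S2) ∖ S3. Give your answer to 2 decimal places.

34.50

|S1 ∪ S2| = 40.25.
|(S1 ∪ S2) ∩ S3| = 5.75.
|(S1 ∪ S2) ∖ S3| = 40.25 − 5.75 = 34.50.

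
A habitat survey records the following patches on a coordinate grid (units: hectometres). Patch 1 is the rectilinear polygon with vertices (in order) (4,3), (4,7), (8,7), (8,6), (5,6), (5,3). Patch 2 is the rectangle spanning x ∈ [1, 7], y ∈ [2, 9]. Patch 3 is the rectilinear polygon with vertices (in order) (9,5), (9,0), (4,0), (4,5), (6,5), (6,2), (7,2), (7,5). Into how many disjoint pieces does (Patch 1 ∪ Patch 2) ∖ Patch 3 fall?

1

(Patch 1 ∪ Patch 2) ∖ Patch 3 is a single connected region.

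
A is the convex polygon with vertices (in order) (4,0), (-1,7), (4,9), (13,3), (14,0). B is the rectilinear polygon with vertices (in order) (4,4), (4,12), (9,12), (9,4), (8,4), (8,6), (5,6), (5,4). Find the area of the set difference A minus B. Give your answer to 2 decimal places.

|A| = 78, |A∩B| = 10.6667.
|A ∖ B| = |A| − |A∩B| = 78 − 10.6667 = 67.33.

67.33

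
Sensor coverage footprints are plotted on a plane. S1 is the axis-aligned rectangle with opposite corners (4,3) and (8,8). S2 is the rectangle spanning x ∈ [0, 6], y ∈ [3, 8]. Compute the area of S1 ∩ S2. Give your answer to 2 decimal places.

|S1∩S2|: x∈[4,6], y∈[3,8] → 2·5 = 10.

10.00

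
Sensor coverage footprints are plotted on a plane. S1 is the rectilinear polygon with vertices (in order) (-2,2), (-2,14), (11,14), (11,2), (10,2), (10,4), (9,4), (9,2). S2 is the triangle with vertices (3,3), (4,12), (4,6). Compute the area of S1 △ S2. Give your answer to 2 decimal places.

|S1| = 154, |S2| = 3, |S1∩S2| = 3.
|S1 △ S2| = |S1| + |S2| − 2·|S1∩S2| = 154 + 3 − 6 = 151.00.

151.00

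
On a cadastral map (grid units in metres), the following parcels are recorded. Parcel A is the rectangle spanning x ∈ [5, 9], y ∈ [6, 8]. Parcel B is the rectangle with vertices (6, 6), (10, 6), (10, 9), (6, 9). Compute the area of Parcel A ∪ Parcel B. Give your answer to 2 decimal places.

14.00

By inclusion–exclusion:
Individual areas: |Parcel A| = 8, |Parcel B| = 12.
|Parcel A∩Parcel B|: x∈[6,9], y∈[6,8] → 3·2 = 6.
|Parcel A ∪ Parcel B| = 20 − 6 = 14.00.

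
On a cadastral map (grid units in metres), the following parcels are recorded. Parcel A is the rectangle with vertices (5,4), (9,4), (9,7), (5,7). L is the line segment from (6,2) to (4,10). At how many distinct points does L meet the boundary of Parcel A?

The segment meets the boundary at (5,6), (5.5,4).

2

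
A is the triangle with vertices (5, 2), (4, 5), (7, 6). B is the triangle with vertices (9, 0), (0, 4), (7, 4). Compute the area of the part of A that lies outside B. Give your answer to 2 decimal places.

|A| = 5, |A∩B| = 1.6667.
|A ∖ B| = |A| − |A∩B| = 5 − 1.6667 = 3.33.

3.33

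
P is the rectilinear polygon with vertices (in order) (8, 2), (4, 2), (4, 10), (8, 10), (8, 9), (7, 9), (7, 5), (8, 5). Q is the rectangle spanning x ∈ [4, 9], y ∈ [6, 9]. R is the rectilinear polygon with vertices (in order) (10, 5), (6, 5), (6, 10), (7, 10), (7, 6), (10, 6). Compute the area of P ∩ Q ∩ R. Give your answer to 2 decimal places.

3.00

The intersection is the polygon with vertices (7,9), (7,6), (6,6), (6,9).
By the shoelace formula its area is 3.00.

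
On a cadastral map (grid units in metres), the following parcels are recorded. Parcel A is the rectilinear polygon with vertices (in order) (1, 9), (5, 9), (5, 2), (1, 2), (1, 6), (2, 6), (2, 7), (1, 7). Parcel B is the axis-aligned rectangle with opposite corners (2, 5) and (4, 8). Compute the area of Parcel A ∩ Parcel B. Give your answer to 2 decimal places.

The intersection is the polygon with vertices (2,7), (2,8), (4,8), (4,5), (2,5), (2,6).
By the shoelace formula its area is 6.00.

6.00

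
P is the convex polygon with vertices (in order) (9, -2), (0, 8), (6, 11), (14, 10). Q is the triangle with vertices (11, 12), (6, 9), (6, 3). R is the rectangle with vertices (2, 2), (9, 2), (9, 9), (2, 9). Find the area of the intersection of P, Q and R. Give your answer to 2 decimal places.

9.90

The intersection is the polygon with vertices (6,3), (6,9), (9,9), (9,8.4).
By the shoelace formula its area is 9.90.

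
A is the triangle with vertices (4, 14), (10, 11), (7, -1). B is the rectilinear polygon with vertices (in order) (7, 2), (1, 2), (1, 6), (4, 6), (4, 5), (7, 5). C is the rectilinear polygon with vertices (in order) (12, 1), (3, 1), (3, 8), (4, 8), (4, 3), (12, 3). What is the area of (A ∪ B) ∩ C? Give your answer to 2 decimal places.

9.00

|A ∪ B| = 58.8.
|(A ∪ B) ∩ C| = 9.00.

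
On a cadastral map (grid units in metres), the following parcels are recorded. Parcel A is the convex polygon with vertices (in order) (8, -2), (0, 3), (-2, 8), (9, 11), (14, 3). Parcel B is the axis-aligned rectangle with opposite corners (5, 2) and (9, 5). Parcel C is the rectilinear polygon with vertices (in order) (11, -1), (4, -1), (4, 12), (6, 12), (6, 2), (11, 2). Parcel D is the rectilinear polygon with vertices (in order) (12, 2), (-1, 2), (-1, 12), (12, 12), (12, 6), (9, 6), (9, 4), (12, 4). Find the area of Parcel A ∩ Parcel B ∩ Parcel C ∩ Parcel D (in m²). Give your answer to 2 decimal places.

3.00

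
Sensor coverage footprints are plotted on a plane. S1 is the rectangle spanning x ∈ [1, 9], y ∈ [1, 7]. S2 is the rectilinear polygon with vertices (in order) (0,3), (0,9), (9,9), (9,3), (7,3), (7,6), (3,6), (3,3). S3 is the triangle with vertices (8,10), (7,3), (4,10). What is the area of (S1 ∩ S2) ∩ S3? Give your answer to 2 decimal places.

The region (S1 ∩ S2) ∩ S3 is the polygon with vertices (7,6), (5.714,6), (5.286,7), (7.571,7), (7,3).
By the shoelace formula its area is 2.64.

2.64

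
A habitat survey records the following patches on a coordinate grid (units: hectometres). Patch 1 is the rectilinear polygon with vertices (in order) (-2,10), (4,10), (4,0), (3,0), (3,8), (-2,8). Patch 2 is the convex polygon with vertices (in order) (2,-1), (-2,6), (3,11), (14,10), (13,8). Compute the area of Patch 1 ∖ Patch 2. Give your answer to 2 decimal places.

|Patch 1| = 20, |Patch 1∩Patch 2| = 13.7525.
|Patch 1 ∖ Patch 2| = |Patch 1| − |Patch 1∩Patch 2| = 20 − 13.7525 = 6.25.

6.25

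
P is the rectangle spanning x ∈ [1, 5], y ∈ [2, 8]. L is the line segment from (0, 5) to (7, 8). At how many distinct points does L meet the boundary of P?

The segment meets the boundary at (5,7.143), (1,5.429).

2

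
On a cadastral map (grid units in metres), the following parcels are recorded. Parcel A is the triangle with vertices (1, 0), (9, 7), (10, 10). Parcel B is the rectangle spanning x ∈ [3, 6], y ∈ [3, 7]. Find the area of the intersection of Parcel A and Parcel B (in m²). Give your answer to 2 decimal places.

The intersection is the polygon with vertices (4.429,3), (3.7,3), (6,5.556), (6,4.375).
By the shoelace formula its area is 1.86.

1.86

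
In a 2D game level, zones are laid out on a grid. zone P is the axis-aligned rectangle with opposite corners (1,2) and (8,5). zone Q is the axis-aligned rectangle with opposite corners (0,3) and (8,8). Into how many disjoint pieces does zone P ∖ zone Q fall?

1

zone P ∖ zone Q is a single connected region.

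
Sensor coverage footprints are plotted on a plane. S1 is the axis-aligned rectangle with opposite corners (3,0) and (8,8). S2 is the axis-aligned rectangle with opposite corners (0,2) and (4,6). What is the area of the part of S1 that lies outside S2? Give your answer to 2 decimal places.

36.00

|S1∩S2|: x∈[3,4], y∈[2,6] → 1·4 = 4.
|S1| = 40.
|S1 ∖ S2| = |S1| − |S1∩S2| = 40 − 4 = 36.00.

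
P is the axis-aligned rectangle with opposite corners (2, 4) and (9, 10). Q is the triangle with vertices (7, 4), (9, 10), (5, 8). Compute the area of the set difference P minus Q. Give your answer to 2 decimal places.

32.00

|P| = 42, |P∩Q| = 10.
|P ∖ Q| = |P| − |P∩Q| = 42 − 10 = 32.00.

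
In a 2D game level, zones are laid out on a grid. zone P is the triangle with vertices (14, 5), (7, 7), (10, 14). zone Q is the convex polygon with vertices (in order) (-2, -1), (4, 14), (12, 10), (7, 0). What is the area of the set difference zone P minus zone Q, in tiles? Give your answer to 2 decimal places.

12.35

|zone P| = 27.5, |zone P∩zone Q| = 15.151.
|zone P ∖ zone Q| = |zone P| − |zone P∩zone Q| = 27.5 − 15.151 = 12.35.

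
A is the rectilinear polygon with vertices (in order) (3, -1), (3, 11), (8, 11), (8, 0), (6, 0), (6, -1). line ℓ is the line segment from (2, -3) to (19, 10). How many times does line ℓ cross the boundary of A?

2

The segment meets the boundary at (8,1.588), (4.615,-1).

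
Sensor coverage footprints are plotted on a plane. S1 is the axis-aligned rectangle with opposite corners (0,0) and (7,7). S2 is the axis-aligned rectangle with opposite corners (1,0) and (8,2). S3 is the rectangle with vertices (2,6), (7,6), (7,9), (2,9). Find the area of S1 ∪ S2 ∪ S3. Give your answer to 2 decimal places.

By inclusion–exclusion:
Individual areas: |S1| = 49, |S2| = 14, |S3| = 15.
|S1∩S2|: x∈[1,7], y∈[0,2] → 6·2 = 12.
|S1∩S3|: x∈[2,7], y∈[6,7] → 5·1 = 5.
|S2∩S3| = 0 (no overlap).
|S1∩S2∩S3| = 0.
|S1 ∪ S2 ∪ S3| = 78 − 17 + 0 = 61.00.

61.00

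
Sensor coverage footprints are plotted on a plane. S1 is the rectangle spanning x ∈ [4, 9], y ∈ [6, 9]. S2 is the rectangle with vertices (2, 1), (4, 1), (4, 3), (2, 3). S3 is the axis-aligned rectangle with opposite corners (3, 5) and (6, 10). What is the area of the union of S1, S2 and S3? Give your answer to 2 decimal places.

28.00

By inclusion–exclusion:
Individual areas: |S1| = 15, |S2| = 4, |S3| = 15.
|S1∩S2| = 0 (no overlap).
|S1∩S3|: x∈[4,6], y∈[6,9] → 2·3 = 6.
|S2∩S3| = 0 (no overlap).
|S1∩S2∩S3| = 0.
|S1 ∪ S2 ∪ S3| = 34 − 6 + 0 = 28.00.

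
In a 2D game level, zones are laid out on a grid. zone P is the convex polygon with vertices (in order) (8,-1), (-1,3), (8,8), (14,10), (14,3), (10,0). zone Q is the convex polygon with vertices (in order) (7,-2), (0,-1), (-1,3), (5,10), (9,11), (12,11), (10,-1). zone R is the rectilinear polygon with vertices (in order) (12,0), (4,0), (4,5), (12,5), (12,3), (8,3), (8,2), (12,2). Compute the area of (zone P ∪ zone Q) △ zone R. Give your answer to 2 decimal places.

108.16

|zone P ∪ zone Q| = 141.1835.
|(zone P ∪ zone Q) ∩ zone R| = 34.5119.
|(zone P ∪ zone Q) △ zone R| = 141.1835 + 36 − 69.0238 = 108.16.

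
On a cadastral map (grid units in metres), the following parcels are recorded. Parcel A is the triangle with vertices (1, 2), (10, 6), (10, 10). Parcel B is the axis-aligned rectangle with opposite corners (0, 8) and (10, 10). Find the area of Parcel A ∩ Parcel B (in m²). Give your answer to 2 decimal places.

The intersection is the polygon with vertices (10,8), (7.75,8), (10,10).
By the shoelace formula its area is 2.25.

2.25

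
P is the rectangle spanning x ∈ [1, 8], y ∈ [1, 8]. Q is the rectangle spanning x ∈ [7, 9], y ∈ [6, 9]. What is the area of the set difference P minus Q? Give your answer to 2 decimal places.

47.00

|P∩Q|: x∈[7,8], y∈[6,8] → 1·2 = 2.
|P| = 49.
|P ∖ Q| = |P| − |P∩Q| = 49 − 2 = 47.00.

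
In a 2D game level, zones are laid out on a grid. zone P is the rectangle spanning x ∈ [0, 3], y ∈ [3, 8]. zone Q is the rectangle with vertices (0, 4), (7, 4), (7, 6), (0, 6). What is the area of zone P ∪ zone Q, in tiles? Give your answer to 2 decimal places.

23.00

By inclusion–exclusion:
Individual areas: |zone P| = 15, |zone Q| = 14.
|zone P∩zone Q|: x∈[0,3], y∈[4,6] → 3·2 = 6.
|zone P ∪ zone Q| = 29 − 6 = 23.00.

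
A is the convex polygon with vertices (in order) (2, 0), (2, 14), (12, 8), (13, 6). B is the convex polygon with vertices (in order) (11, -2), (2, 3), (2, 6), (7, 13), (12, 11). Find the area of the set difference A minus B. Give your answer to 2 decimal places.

22.26

|A| = 84, |A∩B| = 61.7364.
|A ∖ B| = |A| − |A∩B| = 84 − 61.7364 = 22.26.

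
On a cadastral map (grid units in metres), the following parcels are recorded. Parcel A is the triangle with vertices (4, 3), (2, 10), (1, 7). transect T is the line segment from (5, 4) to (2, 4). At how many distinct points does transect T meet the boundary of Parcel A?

2

The segment meets the boundary at (3.25,4), (3.714,4).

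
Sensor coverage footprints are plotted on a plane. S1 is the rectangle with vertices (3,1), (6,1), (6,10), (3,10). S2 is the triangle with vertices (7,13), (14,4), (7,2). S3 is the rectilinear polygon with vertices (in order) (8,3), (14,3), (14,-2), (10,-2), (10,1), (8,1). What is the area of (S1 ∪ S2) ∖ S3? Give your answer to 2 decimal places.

64.61

|S1 ∪ S2| = 65.5.
|(S1 ∪ S2) ∩ S3| = 0.8929.
|(S1 ∪ S2) ∖ S3| = 65.5 − 0.8929 = 64.61.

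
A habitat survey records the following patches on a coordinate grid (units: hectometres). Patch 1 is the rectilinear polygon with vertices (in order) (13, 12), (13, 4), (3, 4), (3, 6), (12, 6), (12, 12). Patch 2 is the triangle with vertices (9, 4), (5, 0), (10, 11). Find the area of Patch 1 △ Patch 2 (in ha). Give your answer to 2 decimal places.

30.52

|Patch 1| = 26, |Patch 2| = 12, |Patch 1∩Patch 2| = 3.7403.
|Patch 1 △ Patch 2| = |Patch 1| + |Patch 2| − 2·|Patch 1∩Patch 2| = 26 + 12 − 7.4805 = 30.52.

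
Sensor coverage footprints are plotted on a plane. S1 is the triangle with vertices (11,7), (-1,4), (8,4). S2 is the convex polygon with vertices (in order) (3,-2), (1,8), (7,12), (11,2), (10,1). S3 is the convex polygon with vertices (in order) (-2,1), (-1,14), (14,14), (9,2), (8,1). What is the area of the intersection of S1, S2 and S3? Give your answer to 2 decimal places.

The intersection is the polygon with vertices (9.571,5.571), (8,4), (1.8,4), (1.667,4.667), (9.182,6.545).
By the shoelace formula its area is 11.59.

11.59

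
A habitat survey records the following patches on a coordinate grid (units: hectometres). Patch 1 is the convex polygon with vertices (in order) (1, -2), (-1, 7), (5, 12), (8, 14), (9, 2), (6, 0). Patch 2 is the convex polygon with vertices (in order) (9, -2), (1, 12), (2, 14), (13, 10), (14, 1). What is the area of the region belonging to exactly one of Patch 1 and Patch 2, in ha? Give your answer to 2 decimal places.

124.68

|Patch 1| = 101, |Patch 2| = 113, |Patch 1∩Patch 2| = 44.6588.
|Patch 1 △ Patch 2| = |Patch 1| + |Patch 2| − 2·|Patch 1∩Patch 2| = 101 + 113 − 89.3176 = 124.68.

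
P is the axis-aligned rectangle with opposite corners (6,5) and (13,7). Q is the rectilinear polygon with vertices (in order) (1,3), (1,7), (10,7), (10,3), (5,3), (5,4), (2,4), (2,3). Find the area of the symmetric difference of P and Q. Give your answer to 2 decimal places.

|P| = 14, |Q| = 33, |P∩Q| = 8.
|P △ Q| = |P| + |Q| − 2·|P∩Q| = 14 + 33 − 16 = 31.00.

31.00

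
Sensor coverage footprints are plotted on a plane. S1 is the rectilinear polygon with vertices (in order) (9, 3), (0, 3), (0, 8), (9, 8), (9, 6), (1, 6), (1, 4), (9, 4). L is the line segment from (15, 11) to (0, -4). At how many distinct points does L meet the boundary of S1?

2

The segment meets the boundary at (7,3), (8,4).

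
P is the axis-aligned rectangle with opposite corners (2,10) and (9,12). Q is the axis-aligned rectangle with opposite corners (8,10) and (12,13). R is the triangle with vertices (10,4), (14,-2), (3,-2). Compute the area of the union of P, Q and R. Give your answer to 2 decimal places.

By inclusion–exclusion:
Individual areas: |P| = 14, |Q| = 12, |R| = 33.
|P∩Q|: x∈[8,9], y∈[10,12] → 1·2 = 2.
|P∩R| = 0.
|Q∩R| = 0.
|P∩Q∩R| = 0.
|P ∪ Q ∪ R| = 59 − 2 + 0 = 57.00.

57.00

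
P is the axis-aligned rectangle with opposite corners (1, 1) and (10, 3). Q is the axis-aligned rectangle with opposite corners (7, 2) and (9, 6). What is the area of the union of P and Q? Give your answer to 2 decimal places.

By inclusion–exclusion:
Individual areas: |P| = 18, |Q| = 8.
|P∩Q|: x∈[7,9], y∈[2,3] → 2·1 = 2.
|P ∪ Q| = 26 − 2 = 24.00.

24.00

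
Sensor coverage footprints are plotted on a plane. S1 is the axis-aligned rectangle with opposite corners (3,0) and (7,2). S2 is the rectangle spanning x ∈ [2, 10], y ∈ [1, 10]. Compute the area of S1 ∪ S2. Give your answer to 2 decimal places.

76.00

By inclusion–exclusion:
Individual areas: |S1| = 8, |S2| = 72.
|S1∩S2|: x∈[3,7], y∈[1,2] → 4·1 = 4.
|S1 ∪ S2| = 80 − 4 = 76.00.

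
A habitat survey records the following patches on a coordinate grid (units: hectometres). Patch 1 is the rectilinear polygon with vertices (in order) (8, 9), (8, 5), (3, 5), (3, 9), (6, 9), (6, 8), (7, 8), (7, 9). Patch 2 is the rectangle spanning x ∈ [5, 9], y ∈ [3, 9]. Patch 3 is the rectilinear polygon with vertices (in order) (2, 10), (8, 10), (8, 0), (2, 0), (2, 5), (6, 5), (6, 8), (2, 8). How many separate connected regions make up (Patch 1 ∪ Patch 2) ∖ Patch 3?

2

(Patch 1 ∪ Patch 2) ∖ Patch 3 splits into 2 disjoint pieces (area 9, area 6).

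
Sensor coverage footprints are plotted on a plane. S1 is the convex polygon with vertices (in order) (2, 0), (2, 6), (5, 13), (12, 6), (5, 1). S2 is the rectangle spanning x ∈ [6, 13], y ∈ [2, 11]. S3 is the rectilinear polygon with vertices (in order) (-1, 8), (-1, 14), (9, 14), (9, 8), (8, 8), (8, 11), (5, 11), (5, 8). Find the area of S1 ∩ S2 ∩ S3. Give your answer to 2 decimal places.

1.50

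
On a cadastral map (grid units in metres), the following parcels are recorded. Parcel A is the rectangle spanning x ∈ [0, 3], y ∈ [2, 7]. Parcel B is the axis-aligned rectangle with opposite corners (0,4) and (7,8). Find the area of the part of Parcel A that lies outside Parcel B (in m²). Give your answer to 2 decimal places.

6.00

|Parcel A∩Parcel B|: x∈[0,3], y∈[4,7] → 3·3 = 9.
|Parcel A| = 15.
|Parcel A ∖ Parcel B| = |Parcel A| − |Parcel A∩Parcel B| = 15 − 9 = 6.00.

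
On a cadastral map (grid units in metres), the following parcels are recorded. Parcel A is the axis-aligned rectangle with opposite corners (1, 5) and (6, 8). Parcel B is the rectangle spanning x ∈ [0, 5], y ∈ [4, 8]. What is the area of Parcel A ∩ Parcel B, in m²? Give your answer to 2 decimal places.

|Parcel A∩Parcel B|: x∈[1,5], y∈[5,8] → 4·3 = 12.

12.00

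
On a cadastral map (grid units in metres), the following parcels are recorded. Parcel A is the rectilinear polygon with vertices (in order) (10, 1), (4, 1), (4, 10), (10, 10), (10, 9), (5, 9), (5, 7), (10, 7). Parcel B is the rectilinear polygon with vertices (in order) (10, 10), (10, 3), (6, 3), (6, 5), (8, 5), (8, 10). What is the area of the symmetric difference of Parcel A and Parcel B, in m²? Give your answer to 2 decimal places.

|Parcel A| = 44, |Parcel B| = 18, |Parcel A∩Parcel B| = 14.
|Parcel A △ Parcel B| = |Parcel A| + |Parcel B| − 2·|Parcel A∩Parcel B| = 44 + 18 − 28 = 34.00.

34.00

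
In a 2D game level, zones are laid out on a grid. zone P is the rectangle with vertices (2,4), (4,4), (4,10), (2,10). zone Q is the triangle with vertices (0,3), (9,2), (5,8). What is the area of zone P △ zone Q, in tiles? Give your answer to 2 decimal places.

29.00

|zone P| = 12, |zone Q| = 25, |zone P∩zone Q| = 4.
|zone P △ zone Q| = |zone P| + |zone Q| − 2·|zone P∩zone Q| = 12 + 25 − 8 = 29.00.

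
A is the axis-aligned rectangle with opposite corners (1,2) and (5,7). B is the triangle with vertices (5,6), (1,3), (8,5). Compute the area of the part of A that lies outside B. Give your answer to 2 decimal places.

16.29

|A| = 20, |A∩B| = 3.7143.
|A ∖ B| = |A| − |A∩B| = 20 − 3.7143 = 16.29.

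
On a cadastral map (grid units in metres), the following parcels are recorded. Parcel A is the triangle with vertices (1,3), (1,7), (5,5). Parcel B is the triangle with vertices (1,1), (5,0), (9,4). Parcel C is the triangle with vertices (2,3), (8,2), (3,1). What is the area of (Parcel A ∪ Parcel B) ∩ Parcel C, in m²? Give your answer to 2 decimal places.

The region (Parcel A ∪ Parcel B) ∩ Parcel C is the polygon with vertices (6.75,1.75), (3,1), (2.684,1.632), (5,2.5), (7.143,2.143).
By the shoelace formula its area is 3.42.

3.42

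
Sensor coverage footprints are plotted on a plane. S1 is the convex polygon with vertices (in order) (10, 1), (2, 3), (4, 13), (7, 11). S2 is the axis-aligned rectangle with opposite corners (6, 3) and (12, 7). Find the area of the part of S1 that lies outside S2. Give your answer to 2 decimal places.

42.80

|S1| = 54, |S1∩S2| = 11.2.
|S1 ∖ S2| = |S1| − |S1∩S2| = 54 − 11.2 = 42.80.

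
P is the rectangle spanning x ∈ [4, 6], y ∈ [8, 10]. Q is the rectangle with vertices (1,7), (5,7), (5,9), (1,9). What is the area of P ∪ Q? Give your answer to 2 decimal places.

By inclusion–exclusion:
Individual areas: |P| = 4, |Q| = 8.
|P∩Q|: x∈[4,5], y∈[8,9] → 1·1 = 1.
|P ∪ Q| = 12 − 1 = 11.00.

11.00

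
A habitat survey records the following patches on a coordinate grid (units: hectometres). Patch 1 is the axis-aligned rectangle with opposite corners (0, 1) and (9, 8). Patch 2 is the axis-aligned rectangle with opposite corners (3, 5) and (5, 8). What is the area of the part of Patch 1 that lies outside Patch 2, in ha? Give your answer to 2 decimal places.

|Patch 1∩Patch 2|: x∈[3,5], y∈[5,8] → 2·3 = 6.
|Patch 1| = 63.
|Patch 1 ∖ Patch 2| = |Patch 1| − |Patch 1∩Patch 2| = 63 − 6 = 57.00.

57.00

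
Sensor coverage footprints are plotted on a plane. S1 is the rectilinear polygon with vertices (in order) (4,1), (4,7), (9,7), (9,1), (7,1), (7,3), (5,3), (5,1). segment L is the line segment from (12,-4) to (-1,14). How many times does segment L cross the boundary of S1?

The segment meets the boundary at (4.056,7), (6.944,3), (7,2.923), (8.389,1).

4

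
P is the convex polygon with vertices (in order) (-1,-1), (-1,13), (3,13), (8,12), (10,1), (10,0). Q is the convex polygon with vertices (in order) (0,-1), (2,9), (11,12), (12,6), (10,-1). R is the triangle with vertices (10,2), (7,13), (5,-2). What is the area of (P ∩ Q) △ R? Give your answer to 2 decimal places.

57.51

|P ∩ Q| = 85.4606.
|(P ∩ Q) ∩ R| = 30.7233.
|(P ∩ Q) △ R| = 85.4606 + 33.5 − 61.4465 = 57.51.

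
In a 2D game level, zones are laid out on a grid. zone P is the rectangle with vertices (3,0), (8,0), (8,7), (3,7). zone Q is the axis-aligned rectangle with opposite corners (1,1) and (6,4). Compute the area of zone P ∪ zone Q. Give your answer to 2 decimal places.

By inclusion–exclusion:
Individual areas: |zone P| = 35, |zone Q| = 15.
|zone P∩zone Q|: x∈[3,6], y∈[1,4] → 3·3 = 9.
|zone P ∪ zone Q| = 50 − 9 = 41.00.

41.00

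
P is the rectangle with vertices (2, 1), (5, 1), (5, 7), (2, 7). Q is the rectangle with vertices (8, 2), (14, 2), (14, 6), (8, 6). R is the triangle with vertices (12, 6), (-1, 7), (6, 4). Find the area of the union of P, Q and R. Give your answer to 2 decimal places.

By inclusion–exclusion:
Individual areas: |P| = 18, |Q| = 24, |R| = 16.
|P∩Q| = 0 (no overlap).
|P∩R| = 4.7473.
|Q∩R| = 2.6667.
|P∩Q∩R| = 0.
|P ∪ Q ∪ R| = 58 − 7.4139 + 0 = 50.59.

50.59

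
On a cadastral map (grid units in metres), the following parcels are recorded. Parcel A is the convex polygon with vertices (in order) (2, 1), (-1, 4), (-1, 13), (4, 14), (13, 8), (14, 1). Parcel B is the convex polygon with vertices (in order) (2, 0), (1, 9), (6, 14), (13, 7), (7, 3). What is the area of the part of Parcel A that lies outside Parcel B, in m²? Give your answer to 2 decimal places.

|Parcel A| = 151.5, |Parcel A∩Parcel B| = 84.9042.
|Parcel A ∖ Parcel B| = |Parcel A| − |Parcel A∩Parcel B| = 151.5 − 84.9042 = 66.60.

66.60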